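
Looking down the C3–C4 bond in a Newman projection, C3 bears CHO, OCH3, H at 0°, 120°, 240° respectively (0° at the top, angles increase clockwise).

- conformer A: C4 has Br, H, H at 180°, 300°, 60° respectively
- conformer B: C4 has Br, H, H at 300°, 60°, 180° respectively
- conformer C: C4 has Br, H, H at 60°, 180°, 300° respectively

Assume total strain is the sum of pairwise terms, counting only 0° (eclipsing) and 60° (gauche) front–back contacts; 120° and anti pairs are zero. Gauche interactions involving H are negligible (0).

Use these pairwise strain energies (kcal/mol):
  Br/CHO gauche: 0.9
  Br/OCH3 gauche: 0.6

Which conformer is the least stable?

A (staggered): OCH3(120°)/Br(180°) gauche 0.6 → 0.6 kcal/mol.
B (staggered): CHO(0°)/Br(300°) gauche 0.9 → 0.9 kcal/mol.
C (staggered): CHO(0°)/Br(60°) gauche 0.9; OCH3(120°)/Br(60°) gauche 0.6 → 1.5 kcal/mol.
C has the highest total (1.5 kcal/mol).

C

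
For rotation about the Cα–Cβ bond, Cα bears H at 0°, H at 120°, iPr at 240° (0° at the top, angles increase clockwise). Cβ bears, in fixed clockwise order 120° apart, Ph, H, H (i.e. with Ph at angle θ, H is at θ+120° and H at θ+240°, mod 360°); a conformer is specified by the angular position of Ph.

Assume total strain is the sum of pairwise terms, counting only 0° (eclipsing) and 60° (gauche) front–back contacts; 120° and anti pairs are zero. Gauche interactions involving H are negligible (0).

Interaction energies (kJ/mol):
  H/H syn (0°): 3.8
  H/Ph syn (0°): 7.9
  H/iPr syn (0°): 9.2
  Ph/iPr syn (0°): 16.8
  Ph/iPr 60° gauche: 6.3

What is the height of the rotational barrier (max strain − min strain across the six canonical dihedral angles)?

Ph at 0° (eclipsed): H–Ph eclipsed, H–H eclipsed, iPr–H eclipsed; 7.9 + 3.8 + 9.2 = 20.9 kJ/mol.
Ph at 60° (staggered): no non-H gauche contacts → 0.0 kJ/mol.
Ph at 120° (eclipsed): H–H eclipsed, H–Ph eclipsed, iPr–H eclipsed; 3.8 + 7.9 + 9.2 = 20.9 kJ/mol.
Ph at 180° (staggered): iPr–Ph gauche; 6.3 = 6.3 kJ/mol.
Ph at 240° (eclipsed): H–H eclipsed, H–H eclipsed, iPr–Ph eclipsed; 3.8 + 3.8 + 16.8 = 24.4 kJ/mol.
Ph at 300° (staggered): iPr–Ph gauche; 6.3 = 6.3 kJ/mol.
Max at 240° (24.4 kJ/mol), min at 60° (0.0 kJ/mol); barrier = 24.4 kJ/mol.

24.4 kJ/mol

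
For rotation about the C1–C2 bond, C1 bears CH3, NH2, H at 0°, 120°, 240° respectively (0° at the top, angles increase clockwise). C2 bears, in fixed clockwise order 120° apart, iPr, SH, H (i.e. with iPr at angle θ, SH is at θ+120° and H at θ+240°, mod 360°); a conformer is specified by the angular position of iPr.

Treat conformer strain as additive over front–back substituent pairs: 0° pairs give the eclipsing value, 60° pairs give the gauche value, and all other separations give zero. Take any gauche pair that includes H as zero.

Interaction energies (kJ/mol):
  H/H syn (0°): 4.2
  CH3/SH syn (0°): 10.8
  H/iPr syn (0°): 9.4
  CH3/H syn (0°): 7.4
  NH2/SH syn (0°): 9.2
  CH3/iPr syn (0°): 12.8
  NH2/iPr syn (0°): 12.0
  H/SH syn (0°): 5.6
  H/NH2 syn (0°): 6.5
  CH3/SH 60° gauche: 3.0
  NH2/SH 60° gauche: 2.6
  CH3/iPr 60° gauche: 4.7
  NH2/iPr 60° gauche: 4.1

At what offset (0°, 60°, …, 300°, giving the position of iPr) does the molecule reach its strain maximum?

iPr at 0° (eclipsed): CH3(0°)/iPr(0°) eclipsed 12.8; NH2(120°)/SH(120°) eclipsed 9.2; H(240°)/H(240°) eclipsed 4.2 → 26.2 kJ/mol.
iPr at 60° (staggered): CH3(0°)/iPr(60°) gauche 4.7; NH2(120°)/iPr(60°) gauche 4.1; NH2(120°)/SH(180°) gauche 2.6 → 11.4 kJ/mol.
iPr at 120° (eclipsed): CH3(0°)/H(0°) eclipsed 7.4; NH2(120°)/iPr(120°) eclipsed 12.0; H(240°)/SH(240°) eclipsed 5.6 → 25.0 kJ/mol.
iPr at 180° (staggered): CH3(0°)/SH(300°) gauche 3.0; NH2(120°)/iPr(180°) gauche 4.1 → 7.1 kJ/mol.
iPr at 240° (eclipsed): CH3(0°)/SH(0°) eclipsed 10.8; NH2(120°)/H(120°) eclipsed 6.5; H(240°)/iPr(240°) eclipsed 9.4 → 26.7 kJ/mol.
iPr at 300° (staggered): CH3(0°)/iPr(300°) gauche 4.7; CH3(0°)/SH(60°) gauche 3.0; NH2(120°)/SH(60°) gauche 2.6 → 10.3 kJ/mol.
The maximum (26.7 kJ/mol) occurs with iPr at 240°.

240°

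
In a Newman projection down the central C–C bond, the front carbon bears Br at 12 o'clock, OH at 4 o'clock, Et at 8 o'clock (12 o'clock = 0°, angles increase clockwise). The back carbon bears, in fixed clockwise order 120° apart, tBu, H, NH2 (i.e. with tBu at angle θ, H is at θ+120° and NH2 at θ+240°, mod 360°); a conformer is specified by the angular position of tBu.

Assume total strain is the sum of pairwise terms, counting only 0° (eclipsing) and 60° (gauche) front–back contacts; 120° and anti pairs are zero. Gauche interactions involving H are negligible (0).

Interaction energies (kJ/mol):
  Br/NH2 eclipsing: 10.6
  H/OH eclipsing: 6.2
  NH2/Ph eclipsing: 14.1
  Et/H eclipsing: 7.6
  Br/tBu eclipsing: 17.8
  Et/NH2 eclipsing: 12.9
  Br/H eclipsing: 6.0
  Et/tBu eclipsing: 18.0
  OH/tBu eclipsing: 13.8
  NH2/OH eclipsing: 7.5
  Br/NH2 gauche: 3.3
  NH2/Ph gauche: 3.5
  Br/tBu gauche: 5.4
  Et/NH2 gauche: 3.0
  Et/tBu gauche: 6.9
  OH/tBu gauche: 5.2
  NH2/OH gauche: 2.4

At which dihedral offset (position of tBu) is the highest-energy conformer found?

0°

tBu at 0° (eclipsed): Br–tBu eclipsed, OH–H eclipsed, Et–NH2 eclipsed; 17.8 + 6.2 + 12.9 = 36.9 kJ/mol.
tBu at 60° (staggered): Br–tBu gauche, Br–NH2 gauche, OH–tBu gauche, Et–NH2 gauche; 5.4 + 3.3 + 5.2 + 3.0 = 16.9 kJ/mol.
tBu at 120° (eclipsed): Br–NH2 eclipsed, OH–tBu eclipsed, Et–H eclipsed; 10.6 + 13.8 + 7.6 = 32.0 kJ/mol.
tBu at 180° (staggered): Br–NH2 gauche, OH–tBu gauche, OH–NH2 gauche, Et–tBu gauche; 3.3 + 5.2 + 2.4 + 6.9 = 17.8 kJ/mol.
tBu at 240° (eclipsed): Br–H eclipsed, OH–NH2 eclipsed, Et–tBu eclipsed; 6.0 + 7.5 + 18.0 = 31.5 kJ/mol.
tBu at 300° (staggered): Br–tBu gauche, OH–NH2 gauche, Et–tBu gauche, Et–NH2 gauche; 5.4 + 2.4 + 6.9 + 3.0 = 17.7 kJ/mol.
The maximum (36.9 kJ/mol) occurs with tBu at 0°.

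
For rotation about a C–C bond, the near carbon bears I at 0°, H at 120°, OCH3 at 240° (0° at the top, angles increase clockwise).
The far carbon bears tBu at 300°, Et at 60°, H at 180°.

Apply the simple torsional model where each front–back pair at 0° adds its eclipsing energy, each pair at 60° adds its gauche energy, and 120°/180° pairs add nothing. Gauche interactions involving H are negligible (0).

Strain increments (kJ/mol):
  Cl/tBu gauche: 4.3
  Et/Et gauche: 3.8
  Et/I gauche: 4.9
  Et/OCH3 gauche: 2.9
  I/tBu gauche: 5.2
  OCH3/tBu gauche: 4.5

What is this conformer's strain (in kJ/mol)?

This conformer is staggered. I at 0° is gauche with tBu at 300° (5.2); I at 0° is gauche with Et at 60° (4.9); OCH3 at 240° is gauche with tBu at 300° (4.5). Total 14.6 kJ/mol.

14.6 kJ/mol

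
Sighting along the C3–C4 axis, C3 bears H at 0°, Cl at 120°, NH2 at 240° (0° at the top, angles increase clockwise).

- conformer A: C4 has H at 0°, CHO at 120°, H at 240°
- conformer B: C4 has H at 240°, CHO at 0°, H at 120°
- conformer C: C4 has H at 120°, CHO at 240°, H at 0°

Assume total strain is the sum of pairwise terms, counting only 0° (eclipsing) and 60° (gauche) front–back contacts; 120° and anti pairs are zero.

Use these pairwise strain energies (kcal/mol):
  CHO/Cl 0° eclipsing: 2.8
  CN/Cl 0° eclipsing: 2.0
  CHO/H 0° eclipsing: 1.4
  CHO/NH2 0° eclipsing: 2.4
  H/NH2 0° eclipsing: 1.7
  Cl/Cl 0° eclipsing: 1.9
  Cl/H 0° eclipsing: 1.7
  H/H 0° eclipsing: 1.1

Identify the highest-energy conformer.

A (eclipsed): H–H eclipsed, Cl–CHO eclipsed, NH2–H eclipsed; 1.1 + 2.8 + 1.7 = 5.6 kcal/mol.
B (eclipsed): H–CHO eclipsed, Cl–H eclipsed, NH2–H eclipsed; 1.4 + 1.7 + 1.7 = 4.8 kcal/mol.
C (eclipsed): H–H eclipsed, Cl–H eclipsed, NH2–CHO eclipsed; 1.1 + 1.7 + 2.4 = 5.2 kcal/mol.
A has the highest total (5.6 kcal/mol).

A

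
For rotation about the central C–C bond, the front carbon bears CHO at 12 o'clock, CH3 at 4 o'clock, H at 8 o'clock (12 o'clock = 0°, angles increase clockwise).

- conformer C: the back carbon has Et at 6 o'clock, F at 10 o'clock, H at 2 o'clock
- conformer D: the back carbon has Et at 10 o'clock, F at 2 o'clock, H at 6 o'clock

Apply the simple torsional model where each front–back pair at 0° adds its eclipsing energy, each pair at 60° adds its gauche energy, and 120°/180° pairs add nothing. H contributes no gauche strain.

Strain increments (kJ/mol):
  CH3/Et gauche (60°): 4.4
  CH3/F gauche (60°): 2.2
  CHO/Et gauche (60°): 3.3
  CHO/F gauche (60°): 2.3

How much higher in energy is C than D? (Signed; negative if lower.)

C (staggered): CHO(0°)/F(300°) gauche 2.3; CH3(120°)/Et(180°) gauche 4.4 → 6.7 kJ/mol.
D (staggered): CHO(0°)/Et(300°) gauche 3.3; CHO(0°)/F(60°) gauche 2.3; CH3(120°)/F(60°) gauche 2.2 → 7.8 kJ/mol.
E(C) − E(D) = 6.7 − 7.8 = -1.1 kJ/mol.

-1.1 kJ/mol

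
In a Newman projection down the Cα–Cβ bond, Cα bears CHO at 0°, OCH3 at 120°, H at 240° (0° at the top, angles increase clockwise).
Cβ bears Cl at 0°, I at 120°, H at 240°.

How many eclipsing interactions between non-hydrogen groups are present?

Non-H eclipsing pairs: CHO(0°)/Cl(0°); OCH3(120°)/I(120°) — 2 interactions.

2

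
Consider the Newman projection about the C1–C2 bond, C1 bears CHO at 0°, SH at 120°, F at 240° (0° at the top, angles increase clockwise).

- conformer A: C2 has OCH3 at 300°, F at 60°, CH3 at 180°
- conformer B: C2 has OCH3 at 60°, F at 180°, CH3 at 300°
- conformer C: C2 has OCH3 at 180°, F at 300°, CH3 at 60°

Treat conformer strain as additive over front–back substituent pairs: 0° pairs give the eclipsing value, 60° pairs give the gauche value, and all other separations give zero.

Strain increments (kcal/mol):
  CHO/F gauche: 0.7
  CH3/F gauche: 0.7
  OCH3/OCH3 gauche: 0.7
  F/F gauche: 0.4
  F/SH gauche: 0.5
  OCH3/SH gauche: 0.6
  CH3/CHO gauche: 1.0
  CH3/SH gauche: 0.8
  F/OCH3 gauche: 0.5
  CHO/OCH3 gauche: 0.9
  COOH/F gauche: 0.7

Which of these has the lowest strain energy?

C

A is staggered. CHO at 0° is gauche with OCH3 at 300° (0.9); CHO at 0° is gauche with F at 60° (0.7); SH at 120° is gauche with F at 60° (0.5); SH at 120° is gauche with CH3 at 180° (0.8); F at 240° is gauche with OCH3 at 300° (0.5); F at 240° is gauche with CH3 at 180° (0.7). Total 4.1 kcal/mol.
B is staggered. CHO at 0° is gauche with OCH3 at 60° (0.9); CHO at 0° is gauche with CH3 at 300° (1.0); SH at 120° is gauche with OCH3 at 60° (0.6); SH at 120° is gauche with F at 180° (0.5); F at 240° is gauche with F at 180° (0.4); F at 240° is gauche with CH3 at 300° (0.7). Total 4.1 kcal/mol.
C is staggered. CHO at 0° is gauche with F at 300° (0.7); CHO at 0° is gauche with CH3 at 60° (1.0); SH at 120° is gauche with OCH3 at 180° (0.6); SH at 120° is gauche with CH3 at 60° (0.8); F at 240° is gauche with OCH3 at 180° (0.5); F at 240° is gauche with F at 300° (0.4). Total 4.0 kcal/mol.
C has the lowest total (4.0 kcal/mol).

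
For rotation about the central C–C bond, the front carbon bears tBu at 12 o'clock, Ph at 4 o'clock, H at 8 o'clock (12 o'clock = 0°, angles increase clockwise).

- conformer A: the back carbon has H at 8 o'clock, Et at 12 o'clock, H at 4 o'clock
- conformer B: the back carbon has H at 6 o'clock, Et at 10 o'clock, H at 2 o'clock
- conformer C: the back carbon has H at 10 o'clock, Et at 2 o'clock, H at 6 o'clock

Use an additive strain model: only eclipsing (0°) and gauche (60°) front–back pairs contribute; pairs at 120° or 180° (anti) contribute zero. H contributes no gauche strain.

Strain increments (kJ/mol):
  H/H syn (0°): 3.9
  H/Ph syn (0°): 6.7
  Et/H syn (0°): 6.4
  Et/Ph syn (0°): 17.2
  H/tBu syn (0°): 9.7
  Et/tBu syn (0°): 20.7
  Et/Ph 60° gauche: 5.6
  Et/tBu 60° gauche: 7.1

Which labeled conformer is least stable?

A

A (eclipsed): tBu(0°)/Et(0°) eclipsed 20.7; Ph(120°)/H(120°) eclipsed 6.7; H(240°)/H(240°) eclipsed 3.9 → 31.3 kJ/mol.
B (staggered): tBu(0°)/Et(300°) gauche 7.1 → 7.1 kJ/mol.
C (staggered): tBu(0°)/Et(60°) gauche 7.1; Ph(120°)/Et(60°) gauche 5.6 → 12.7 kJ/mol.
A has the highest total (31.3 kJ/mol).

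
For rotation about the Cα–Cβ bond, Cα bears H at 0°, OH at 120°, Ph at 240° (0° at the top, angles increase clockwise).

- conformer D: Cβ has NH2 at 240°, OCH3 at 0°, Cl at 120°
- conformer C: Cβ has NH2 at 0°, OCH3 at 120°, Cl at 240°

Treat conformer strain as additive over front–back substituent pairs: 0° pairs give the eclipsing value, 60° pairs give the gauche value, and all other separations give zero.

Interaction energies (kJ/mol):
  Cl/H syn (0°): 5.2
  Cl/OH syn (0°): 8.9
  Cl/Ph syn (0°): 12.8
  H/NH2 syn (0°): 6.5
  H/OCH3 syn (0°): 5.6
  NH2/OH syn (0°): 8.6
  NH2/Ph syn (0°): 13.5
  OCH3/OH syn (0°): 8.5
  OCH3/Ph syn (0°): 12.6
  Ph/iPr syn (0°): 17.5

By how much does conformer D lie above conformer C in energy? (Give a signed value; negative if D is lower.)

D (eclipsed): H(0°)/OCH3(0°) eclipsed 5.6; OH(120°)/Cl(120°) eclipsed 8.9; Ph(240°)/NH2(240°) eclipsed 13.5 → 28.0 kJ/mol.
C (eclipsed): H(0°)/NH2(0°) eclipsed 6.5; OH(120°)/OCH3(120°) eclipsed 8.5; Ph(240°)/Cl(240°) eclipsed 12.8 → 27.8 kJ/mol.
E(D) − E(C) = 28.0 − 27.8 = +0.2 kJ/mol.

+0.2 kJ/mol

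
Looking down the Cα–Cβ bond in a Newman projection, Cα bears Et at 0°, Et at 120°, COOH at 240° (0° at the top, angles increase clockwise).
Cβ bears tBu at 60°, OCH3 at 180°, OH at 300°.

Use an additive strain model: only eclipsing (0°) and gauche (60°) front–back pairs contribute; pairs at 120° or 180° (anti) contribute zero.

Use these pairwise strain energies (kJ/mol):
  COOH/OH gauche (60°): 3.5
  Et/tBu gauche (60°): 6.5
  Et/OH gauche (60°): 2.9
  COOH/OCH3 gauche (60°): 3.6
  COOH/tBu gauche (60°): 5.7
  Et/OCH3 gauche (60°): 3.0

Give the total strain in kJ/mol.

26.0 kJ/mol

This conformer (staggered): Et(0°)/tBu(60°) gauche 6.5; Et(0°)/OH(300°) gauche 2.9; Et(120°)/tBu(60°) gauche 6.5; Et(120°)/OCH3(180°) gauche 3.0; COOH(240°)/OCH3(180°) gauche 3.6; COOH(240°)/OH(300°) gauche 3.5 → 26.0 kJ/mol.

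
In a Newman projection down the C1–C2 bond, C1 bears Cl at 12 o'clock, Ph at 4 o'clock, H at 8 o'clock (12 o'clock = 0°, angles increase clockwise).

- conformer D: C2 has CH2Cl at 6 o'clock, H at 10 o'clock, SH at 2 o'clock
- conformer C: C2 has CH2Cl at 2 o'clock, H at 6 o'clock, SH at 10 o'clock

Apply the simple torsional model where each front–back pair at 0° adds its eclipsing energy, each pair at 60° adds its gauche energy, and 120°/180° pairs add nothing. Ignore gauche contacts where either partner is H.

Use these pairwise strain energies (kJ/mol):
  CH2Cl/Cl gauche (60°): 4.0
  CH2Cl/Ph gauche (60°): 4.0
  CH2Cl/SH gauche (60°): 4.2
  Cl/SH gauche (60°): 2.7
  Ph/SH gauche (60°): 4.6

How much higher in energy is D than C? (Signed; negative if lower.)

+0.6 kJ/mol

D (staggered): Cl(0°)/SH(60°) gauche 2.7; Ph(120°)/CH2Cl(180°) gauche 4.0; Ph(120°)/SH(60°) gauche 4.6 → 11.3 kJ/mol.
C (staggered): Cl(0°)/CH2Cl(60°) gauche 4.0; Cl(0°)/SH(300°) gauche 2.7; Ph(120°)/CH2Cl(60°) gauche 4.0 → 10.7 kJ/mol.
E(D) − E(C) = 11.3 − 10.7 = +0.6 kJ/mol.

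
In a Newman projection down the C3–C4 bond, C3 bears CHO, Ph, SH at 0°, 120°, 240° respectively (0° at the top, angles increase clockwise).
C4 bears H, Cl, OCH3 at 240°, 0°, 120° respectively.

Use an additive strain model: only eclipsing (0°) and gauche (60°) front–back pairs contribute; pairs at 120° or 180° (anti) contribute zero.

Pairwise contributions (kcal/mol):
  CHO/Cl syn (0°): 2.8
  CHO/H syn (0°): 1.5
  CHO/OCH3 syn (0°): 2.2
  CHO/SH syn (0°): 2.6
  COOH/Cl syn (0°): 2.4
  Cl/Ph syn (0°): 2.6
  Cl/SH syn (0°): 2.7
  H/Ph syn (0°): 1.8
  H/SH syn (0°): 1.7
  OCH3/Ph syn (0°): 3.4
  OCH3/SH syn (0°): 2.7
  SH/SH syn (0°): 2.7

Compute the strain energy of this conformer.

This conformer (eclipsed): CHO–Cl eclipsed, Ph–OCH3 eclipsed, SH–H eclipsed; 2.8 + 3.4 + 1.7 = 7.9 kcal/mol.

7.9 kcal/mol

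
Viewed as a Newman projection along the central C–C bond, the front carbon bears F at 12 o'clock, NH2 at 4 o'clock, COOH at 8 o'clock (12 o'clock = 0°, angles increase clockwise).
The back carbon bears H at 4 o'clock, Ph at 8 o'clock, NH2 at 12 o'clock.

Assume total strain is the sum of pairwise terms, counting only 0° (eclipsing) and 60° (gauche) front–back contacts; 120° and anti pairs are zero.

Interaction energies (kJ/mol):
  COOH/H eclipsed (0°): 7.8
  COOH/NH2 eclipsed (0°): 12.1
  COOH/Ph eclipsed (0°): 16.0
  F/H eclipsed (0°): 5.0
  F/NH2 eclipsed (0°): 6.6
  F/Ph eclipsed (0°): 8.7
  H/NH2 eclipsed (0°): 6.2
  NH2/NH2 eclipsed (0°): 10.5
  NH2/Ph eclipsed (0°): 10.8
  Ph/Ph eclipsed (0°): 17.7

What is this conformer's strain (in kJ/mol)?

28.8 kJ/mol

This conformer (eclipsed): F(0°)/NH2(0°) eclipsed 6.6; NH2(120°)/H(120°) eclipsed 6.2; COOH(240°)/Ph(240°) eclipsed 16.0 → 28.8 kJ/mol.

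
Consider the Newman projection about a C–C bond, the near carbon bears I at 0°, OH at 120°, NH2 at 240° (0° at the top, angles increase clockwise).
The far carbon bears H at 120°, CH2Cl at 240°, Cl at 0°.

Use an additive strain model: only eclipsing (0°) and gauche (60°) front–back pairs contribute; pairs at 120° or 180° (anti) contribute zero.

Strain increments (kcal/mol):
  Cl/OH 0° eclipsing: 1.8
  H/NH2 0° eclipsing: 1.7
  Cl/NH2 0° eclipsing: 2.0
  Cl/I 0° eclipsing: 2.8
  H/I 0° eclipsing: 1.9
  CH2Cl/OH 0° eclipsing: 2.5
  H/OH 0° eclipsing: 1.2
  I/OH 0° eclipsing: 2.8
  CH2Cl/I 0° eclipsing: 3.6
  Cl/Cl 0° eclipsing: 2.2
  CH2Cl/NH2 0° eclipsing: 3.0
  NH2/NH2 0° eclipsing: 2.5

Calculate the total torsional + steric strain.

This conformer (eclipsed): I(0°)/Cl(0°) eclipsed 2.8; OH(120°)/H(120°) eclipsed 1.2; NH2(240°)/CH2Cl(240°) eclipsed 3.0 → 7.0 kcal/mol.

7.0 kcal/mol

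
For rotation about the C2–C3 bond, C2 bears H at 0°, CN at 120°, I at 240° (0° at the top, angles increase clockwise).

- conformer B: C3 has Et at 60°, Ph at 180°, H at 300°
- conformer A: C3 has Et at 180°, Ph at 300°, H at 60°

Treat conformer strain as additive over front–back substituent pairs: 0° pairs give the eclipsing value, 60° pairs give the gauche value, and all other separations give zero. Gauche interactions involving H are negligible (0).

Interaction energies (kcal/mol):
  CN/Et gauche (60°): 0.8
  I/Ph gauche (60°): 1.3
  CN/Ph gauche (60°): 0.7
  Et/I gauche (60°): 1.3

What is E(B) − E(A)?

B is staggered. CN at 120° is gauche with Et at 60° (0.8); CN at 120° is gauche with Ph at 180° (0.7); I at 240° is gauche with Ph at 180° (1.3). Total 2.8 kcal/mol.
A is staggered. CN at 120° is gauche with Et at 180° (0.8); I at 240° is gauche with Et at 180° (1.3); I at 240° is gauche with Ph at 300° (1.3). Total 3.4 kcal/mol.
E(B) − E(A) = 2.8 − 3.4 = -0.6 kcal/mol.

-0.6 kcal/mol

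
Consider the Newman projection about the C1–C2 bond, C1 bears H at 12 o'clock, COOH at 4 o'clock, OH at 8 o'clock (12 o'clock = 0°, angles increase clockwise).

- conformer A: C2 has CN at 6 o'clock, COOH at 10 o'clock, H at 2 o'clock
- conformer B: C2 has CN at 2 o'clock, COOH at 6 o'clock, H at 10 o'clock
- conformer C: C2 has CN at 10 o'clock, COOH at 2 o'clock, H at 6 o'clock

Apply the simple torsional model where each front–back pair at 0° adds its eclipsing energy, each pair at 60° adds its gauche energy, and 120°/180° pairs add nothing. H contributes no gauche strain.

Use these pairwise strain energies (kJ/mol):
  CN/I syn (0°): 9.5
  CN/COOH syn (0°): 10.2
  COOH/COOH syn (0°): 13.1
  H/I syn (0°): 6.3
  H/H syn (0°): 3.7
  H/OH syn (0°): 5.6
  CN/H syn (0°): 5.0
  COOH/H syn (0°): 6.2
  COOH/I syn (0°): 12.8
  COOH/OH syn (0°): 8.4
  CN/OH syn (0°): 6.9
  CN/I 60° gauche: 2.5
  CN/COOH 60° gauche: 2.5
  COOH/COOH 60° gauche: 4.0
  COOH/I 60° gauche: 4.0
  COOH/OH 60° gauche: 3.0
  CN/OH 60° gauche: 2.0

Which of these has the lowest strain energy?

C

A is staggered. COOH at 120° is gauche with CN at 180° (2.5); OH at 240° is gauche with CN at 180° (2.0); OH at 240° is gauche with COOH at 300° (3.0). Total 7.5 kJ/mol.
B is staggered. COOH at 120° is gauche with CN at 60° (2.5); COOH at 120° is gauche with COOH at 180° (4.0); OH at 240° is gauche with COOH at 180° (3.0). Total 9.5 kJ/mol.
C is staggered. COOH at 120° is gauche with COOH at 60° (4.0); OH at 240° is gauche with CN at 300° (2.0). Total 6.0 kJ/mol.
C has the lowest total (6.0 kJ/mol).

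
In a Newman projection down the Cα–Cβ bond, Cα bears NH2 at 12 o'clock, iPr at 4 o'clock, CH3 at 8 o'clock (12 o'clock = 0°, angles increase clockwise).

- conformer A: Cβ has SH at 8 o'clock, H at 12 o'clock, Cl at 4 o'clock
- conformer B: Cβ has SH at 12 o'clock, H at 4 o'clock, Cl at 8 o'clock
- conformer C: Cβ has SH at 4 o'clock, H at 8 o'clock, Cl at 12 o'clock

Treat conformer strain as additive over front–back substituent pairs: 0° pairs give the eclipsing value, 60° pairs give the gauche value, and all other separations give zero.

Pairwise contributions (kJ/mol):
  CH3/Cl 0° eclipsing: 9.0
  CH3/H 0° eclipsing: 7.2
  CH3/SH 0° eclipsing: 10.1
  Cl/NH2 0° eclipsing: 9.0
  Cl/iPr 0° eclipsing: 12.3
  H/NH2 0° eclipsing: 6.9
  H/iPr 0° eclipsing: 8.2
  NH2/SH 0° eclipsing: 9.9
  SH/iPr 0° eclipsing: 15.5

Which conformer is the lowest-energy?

B

A (eclipsed): NH2–H eclipsed, iPr–Cl eclipsed, CH3–SH eclipsed; 6.9 + 12.3 + 10.1 = 29.3 kJ/mol.
B (eclipsed): NH2–SH eclipsed, iPr–H eclipsed, CH3–Cl eclipsed; 9.9 + 8.2 + 9.0 = 27.1 kJ/mol.
C (eclipsed): NH2–Cl eclipsed, iPr–SH eclipsed, CH3–H eclipsed; 9.0 + 15.5 + 7.2 = 31.7 kJ/mol.
B has the lowest total (27.1 kJ/mol).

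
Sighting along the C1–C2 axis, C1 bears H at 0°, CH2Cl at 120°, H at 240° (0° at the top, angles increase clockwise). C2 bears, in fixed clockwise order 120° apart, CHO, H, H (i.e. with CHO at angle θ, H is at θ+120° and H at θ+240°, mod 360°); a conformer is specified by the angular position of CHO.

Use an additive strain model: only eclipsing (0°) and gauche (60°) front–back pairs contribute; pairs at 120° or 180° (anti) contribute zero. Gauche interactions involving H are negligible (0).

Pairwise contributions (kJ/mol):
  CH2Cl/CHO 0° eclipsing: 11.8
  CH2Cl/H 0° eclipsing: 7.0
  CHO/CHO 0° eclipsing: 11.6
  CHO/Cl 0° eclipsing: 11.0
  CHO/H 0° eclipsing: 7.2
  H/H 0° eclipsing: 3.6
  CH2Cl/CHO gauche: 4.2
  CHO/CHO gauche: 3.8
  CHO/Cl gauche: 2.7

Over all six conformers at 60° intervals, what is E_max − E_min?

19.0 kJ/mol

CHO at 0° (eclipsed): H–CHO eclipsed, CH2Cl–H eclipsed, H–H eclipsed; 7.2 + 7.0 + 3.6 = 17.8 kJ/mol.
CHO at 60° (staggered): CH2Cl–CHO gauche; 4.2 = 4.2 kJ/mol.
CHO at 120° (eclipsed): H–H eclipsed, CH2Cl–CHO eclipsed, H–H eclipsed; 3.6 + 11.8 + 3.6 = 19.0 kJ/mol.
CHO at 180° (staggered): CH2Cl–CHO gauche; 4.2 = 4.2 kJ/mol.
CHO at 240° (eclipsed): H–H eclipsed, CH2Cl–H eclipsed, H–CHO eclipsed; 3.6 + 7.0 + 7.2 = 17.8 kJ/mol.
CHO at 300° (staggered): no non-H gauche contacts → 0.0 kJ/mol.
Max at 120° (19.0 kJ/mol), min at 300° (0.0 kJ/mol); barrier = 19.0 kJ/mol.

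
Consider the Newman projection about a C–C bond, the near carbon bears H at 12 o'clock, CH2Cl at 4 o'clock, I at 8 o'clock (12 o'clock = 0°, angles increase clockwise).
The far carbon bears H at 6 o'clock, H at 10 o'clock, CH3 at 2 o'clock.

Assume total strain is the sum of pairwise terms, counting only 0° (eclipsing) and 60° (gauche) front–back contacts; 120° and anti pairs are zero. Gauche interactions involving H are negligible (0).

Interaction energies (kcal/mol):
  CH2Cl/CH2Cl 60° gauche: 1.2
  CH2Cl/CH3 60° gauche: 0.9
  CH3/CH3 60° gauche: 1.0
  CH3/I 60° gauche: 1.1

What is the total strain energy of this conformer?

0.9 kcal/mol

This conformer (staggered): CH2Cl(120°)/CH3(60°) gauche 0.9 → 0.9 kcal/mol.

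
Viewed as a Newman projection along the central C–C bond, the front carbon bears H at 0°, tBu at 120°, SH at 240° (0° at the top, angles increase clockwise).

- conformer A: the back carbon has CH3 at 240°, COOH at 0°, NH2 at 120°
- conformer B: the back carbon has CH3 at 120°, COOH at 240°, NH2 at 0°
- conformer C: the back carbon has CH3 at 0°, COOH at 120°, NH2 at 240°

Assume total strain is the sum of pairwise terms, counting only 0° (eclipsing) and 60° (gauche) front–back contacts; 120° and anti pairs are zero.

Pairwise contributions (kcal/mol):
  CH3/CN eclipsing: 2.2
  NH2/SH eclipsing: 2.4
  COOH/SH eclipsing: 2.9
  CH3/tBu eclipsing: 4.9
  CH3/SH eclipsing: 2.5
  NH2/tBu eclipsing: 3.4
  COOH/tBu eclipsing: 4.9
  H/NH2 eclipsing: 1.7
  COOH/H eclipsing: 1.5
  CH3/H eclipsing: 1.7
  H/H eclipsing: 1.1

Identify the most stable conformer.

A

A (eclipsed): H–COOH eclipsed, tBu–NH2 eclipsed, SH–CH3 eclipsed; 1.5 + 3.4 + 2.5 = 7.4 kcal/mol.
B (eclipsed): H–NH2 eclipsed, tBu–CH3 eclipsed, SH–COOH eclipsed; 1.7 + 4.9 + 2.9 = 9.5 kcal/mol.
C (eclipsed): H–CH3 eclipsed, tBu–COOH eclipsed, SH–NH2 eclipsed; 1.7 + 4.9 + 2.4 = 9.0 kcal/mol.
A has the lowest total (7.4 kcal/mol).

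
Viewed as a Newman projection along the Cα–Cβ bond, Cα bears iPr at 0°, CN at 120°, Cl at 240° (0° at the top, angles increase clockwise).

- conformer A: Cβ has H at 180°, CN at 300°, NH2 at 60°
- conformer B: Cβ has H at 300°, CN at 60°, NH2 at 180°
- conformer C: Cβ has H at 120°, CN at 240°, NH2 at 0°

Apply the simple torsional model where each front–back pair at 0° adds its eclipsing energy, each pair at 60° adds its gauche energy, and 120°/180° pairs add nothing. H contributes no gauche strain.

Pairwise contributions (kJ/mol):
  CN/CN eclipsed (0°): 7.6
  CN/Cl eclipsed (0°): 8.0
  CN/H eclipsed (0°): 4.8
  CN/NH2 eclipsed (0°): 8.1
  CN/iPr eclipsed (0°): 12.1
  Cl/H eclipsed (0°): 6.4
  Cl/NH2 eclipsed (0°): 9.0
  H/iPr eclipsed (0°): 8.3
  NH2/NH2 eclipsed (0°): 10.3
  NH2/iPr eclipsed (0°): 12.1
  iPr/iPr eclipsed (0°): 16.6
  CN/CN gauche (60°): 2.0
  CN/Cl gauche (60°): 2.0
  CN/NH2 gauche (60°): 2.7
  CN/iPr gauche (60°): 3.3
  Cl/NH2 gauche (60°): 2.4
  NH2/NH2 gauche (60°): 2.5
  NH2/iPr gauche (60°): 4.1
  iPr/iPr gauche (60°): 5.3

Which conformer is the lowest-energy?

A (staggered): iPr(0°)/CN(300°) gauche 3.3; iPr(0°)/NH2(60°) gauche 4.1; CN(120°)/NH2(60°) gauche 2.7; Cl(240°)/CN(300°) gauche 2.0 → 12.1 kJ/mol.
B (staggered): iPr(0°)/CN(60°) gauche 3.3; CN(120°)/CN(60°) gauche 2.0; CN(120°)/NH2(180°) gauche 2.7; Cl(240°)/NH2(180°) gauche 2.4 → 10.4 kJ/mol.
C (eclipsed): iPr(0°)/NH2(0°) eclipsed 12.1; CN(120°)/H(120°) eclipsed 4.8; Cl(240°)/CN(240°) eclipsed 8.0 → 24.9 kJ/mol.
B has the lowest total (10.4 kJ/mol).

B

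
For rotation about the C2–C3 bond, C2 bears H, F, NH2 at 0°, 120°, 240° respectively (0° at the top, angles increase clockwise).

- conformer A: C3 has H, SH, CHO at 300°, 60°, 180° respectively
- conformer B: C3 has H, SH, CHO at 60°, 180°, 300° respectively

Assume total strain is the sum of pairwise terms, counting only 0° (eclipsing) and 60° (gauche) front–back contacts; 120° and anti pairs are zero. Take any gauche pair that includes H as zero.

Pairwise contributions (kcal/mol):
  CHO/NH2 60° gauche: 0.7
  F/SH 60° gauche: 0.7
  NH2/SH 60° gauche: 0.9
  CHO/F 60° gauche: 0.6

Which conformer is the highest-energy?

A (staggered): F(120°)/SH(60°) gauche 0.7; F(120°)/CHO(180°) gauche 0.6; NH2(240°)/CHO(180°) gauche 0.7 → 2.0 kcal/mol.
B (staggered): F(120°)/SH(180°) gauche 0.7; NH2(240°)/SH(180°) gauche 0.9; NH2(240°)/CHO(300°) gauche 0.7 → 2.3 kcal/mol.
B has the highest total (2.3 kcal/mol).

B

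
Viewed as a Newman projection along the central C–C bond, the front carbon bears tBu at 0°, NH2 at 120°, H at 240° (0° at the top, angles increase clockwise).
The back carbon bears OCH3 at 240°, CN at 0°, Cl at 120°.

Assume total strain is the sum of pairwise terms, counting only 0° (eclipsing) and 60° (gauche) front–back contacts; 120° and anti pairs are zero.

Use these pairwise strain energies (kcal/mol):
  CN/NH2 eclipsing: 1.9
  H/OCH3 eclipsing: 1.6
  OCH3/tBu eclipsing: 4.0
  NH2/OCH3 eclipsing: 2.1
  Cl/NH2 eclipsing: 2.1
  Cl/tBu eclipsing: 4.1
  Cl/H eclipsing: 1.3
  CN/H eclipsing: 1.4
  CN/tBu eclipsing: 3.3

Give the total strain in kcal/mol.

7.0 kcal/mol

This conformer (eclipsed): tBu(0°)/CN(0°) eclipsed 3.3; NH2(120°)/Cl(120°) eclipsed 2.1; H(240°)/OCH3(240°) eclipsed 1.6 → 7.0 kcal/mol.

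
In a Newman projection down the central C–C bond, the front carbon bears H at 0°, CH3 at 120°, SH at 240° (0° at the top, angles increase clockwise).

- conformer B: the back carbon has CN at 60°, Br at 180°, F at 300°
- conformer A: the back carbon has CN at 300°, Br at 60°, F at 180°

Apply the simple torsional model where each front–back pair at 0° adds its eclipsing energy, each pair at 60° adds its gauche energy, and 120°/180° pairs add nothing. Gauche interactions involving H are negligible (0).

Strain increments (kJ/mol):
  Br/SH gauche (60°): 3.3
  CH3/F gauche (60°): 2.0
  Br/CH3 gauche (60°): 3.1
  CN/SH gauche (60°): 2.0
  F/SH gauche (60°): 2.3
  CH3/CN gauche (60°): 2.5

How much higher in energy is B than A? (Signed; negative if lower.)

B (staggered): CH3–CN gauche, CH3–Br gauche, SH–Br gauche, SH–F gauche; 2.5 + 3.1 + 3.3 + 2.3 = 11.2 kJ/mol.
A (staggered): CH3–Br gauche, CH3–F gauche, SH–CN gauche, SH–F gauche; 3.1 + 2.0 + 2.0 + 2.3 = 9.4 kJ/mol.
E(B) − E(A) = 11.2 − 9.4 = +1.8 kJ/mol.

+1.8 kJ/mol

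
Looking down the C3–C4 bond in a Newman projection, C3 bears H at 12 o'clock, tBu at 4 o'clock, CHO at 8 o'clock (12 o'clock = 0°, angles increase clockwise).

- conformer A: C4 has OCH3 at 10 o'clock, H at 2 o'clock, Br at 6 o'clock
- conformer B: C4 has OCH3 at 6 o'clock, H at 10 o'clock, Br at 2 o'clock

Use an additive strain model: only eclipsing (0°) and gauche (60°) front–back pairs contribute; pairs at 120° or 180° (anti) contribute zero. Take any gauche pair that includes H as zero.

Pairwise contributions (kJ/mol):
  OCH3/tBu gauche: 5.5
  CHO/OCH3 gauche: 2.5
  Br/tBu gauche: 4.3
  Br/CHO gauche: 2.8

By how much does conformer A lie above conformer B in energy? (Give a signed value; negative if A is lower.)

-2.7 kJ/mol

A (staggered): tBu–Br gauche, CHO–OCH3 gauche, CHO–Br gauche; 4.3 + 2.5 + 2.8 = 9.6 kJ/mol.
B (staggered): tBu–OCH3 gauche, tBu–Br gauche, CHO–OCH3 gauche; 5.5 + 4.3 + 2.5 = 12.3 kJ/mol.
E(A) − E(B) = 9.6 − 12.3 = -2.7 kJ/mol.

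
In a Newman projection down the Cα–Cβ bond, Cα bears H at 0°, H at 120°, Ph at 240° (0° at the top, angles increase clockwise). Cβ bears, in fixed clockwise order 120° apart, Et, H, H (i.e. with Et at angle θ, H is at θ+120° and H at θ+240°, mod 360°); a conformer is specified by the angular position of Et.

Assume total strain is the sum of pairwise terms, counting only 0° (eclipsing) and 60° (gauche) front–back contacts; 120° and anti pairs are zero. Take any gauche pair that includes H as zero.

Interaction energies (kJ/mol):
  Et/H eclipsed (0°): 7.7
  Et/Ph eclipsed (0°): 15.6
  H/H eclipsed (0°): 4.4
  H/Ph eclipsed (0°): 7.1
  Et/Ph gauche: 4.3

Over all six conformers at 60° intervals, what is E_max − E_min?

Et at 0° (eclipsed): H(0°)/Et(0°) eclipsed 7.7; H(120°)/H(120°) eclipsed 4.4; Ph(240°)/H(240°) eclipsed 7.1 → 19.2 kJ/mol.
Et at 60° (staggered): no non-H gauche contacts → 0.0 kJ/mol.
Et at 120° (eclipsed): H(0°)/H(0°) eclipsed 4.4; H(120°)/Et(120°) eclipsed 7.7; Ph(240°)/H(240°) eclipsed 7.1 → 19.2 kJ/mol.
Et at 180° (staggered): Ph(240°)/Et(180°) gauche 4.3 → 4.3 kJ/mol.
Et at 240° (eclipsed): H(0°)/H(0°) eclipsed 4.4; H(120°)/H(120°) eclipsed 4.4; Ph(240°)/Et(240°) eclipsed 15.6 → 24.4 kJ/mol.
Et at 300° (staggered): Ph(240°)/Et(300°) gauche 4.3 → 4.3 kJ/mol.
Max at 240° (24.4 kJ/mol), min at 60° (0.0 kJ/mol); barrier = 24.4 kJ/mol.

24.4 kJ/mol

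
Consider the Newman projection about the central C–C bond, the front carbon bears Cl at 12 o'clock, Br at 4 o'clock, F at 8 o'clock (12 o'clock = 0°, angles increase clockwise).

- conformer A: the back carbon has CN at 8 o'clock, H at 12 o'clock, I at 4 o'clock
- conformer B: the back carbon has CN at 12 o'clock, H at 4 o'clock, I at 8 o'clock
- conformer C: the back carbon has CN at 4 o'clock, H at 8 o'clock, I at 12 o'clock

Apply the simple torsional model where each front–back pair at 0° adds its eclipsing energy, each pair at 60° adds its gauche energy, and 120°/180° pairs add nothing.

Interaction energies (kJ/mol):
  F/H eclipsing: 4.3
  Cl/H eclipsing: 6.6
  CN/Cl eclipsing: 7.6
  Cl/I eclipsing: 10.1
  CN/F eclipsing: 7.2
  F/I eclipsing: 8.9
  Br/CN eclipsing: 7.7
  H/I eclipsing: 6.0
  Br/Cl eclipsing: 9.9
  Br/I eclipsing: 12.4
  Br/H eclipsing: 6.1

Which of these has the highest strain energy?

A (eclipsed): Cl–H eclipsed, Br–I eclipsed, F–CN eclipsed; 6.6 + 12.4 + 7.2 = 26.2 kJ/mol.
B (eclipsed): Cl–CN eclipsed, Br–H eclipsed, F–I eclipsed; 7.6 + 6.1 + 8.9 = 22.6 kJ/mol.
C (eclipsed): Cl–I eclipsed, Br–CN eclipsed, F–H eclipsed; 10.1 + 7.7 + 4.3 = 22.1 kJ/mol.
A has the highest total (26.2 kJ/mol).

A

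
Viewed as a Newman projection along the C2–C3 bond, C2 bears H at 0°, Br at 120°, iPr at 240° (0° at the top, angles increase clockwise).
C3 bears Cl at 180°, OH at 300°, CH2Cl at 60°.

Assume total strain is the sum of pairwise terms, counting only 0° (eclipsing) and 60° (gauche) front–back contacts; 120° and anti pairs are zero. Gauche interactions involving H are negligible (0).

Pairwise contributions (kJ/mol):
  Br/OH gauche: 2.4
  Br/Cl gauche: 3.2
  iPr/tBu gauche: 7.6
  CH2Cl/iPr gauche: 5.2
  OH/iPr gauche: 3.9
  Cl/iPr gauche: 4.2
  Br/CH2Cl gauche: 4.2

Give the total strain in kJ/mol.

15.5 kJ/mol

This conformer is staggered. Br at 120° is gauche with Cl at 180° (3.2); Br at 120° is gauche with CH2Cl at 60° (4.2); iPr at 240° is gauche with Cl at 180° (4.2); iPr at 240° is gauche with OH at 300° (3.9). Total 15.5 kJ/mol.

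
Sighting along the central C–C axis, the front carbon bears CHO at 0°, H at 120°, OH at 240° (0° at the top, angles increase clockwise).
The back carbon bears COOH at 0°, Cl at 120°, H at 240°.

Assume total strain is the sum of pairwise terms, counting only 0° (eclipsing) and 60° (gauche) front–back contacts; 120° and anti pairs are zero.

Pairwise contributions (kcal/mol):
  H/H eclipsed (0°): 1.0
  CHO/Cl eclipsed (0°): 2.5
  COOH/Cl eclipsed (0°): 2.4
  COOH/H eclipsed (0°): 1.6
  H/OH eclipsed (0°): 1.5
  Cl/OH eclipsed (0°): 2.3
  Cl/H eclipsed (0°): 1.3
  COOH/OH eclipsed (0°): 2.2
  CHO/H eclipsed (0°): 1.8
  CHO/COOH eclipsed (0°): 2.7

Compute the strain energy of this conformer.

5.5 kcal/mol

This conformer (eclipsed): CHO–COOH eclipsed, H–Cl eclipsed, OH–H eclipsed; 2.7 + 1.3 + 1.5 = 5.5 kcal/mol.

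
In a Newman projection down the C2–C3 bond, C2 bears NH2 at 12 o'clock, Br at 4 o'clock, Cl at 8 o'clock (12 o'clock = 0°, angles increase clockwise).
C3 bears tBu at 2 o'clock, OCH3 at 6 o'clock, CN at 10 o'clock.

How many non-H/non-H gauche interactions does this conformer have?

Non-H gauche pairs: NH2(0°)/tBu(60°); NH2(0°)/CN(300°); Br(120°)/tBu(60°); Br(120°)/OCH3(180°); Cl(240°)/OCH3(180°); Cl(240°)/CN(300°) — 6 interactions.

6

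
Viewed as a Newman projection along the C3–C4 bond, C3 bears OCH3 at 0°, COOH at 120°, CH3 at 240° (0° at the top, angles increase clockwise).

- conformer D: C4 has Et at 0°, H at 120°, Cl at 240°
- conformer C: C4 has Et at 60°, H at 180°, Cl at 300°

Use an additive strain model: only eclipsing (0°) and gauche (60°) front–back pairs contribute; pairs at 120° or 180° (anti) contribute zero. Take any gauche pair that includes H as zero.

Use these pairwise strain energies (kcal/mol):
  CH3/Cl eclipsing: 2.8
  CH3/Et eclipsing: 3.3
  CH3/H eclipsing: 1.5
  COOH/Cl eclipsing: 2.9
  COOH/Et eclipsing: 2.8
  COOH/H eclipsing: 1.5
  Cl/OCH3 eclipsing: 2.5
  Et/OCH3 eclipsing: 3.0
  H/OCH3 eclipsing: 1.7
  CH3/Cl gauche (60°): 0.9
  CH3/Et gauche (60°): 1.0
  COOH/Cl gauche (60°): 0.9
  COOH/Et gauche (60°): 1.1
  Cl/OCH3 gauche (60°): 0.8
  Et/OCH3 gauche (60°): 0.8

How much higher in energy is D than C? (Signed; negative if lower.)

+3.7 kcal/mol

D (eclipsed): OCH3(0°)/Et(0°) eclipsed 3.0; COOH(120°)/H(120°) eclipsed 1.5; CH3(240°)/Cl(240°) eclipsed 2.8 → 7.3 kcal/mol.
C (staggered): OCH3(0°)/Et(60°) gauche 0.8; OCH3(0°)/Cl(300°) gauche 0.8; COOH(120°)/Et(60°) gauche 1.1; CH3(240°)/Cl(300°) gauche 0.9 → 3.6 kcal/mol.
E(D) − E(C) = 7.3 − 3.6 = +3.7 kcal/mol.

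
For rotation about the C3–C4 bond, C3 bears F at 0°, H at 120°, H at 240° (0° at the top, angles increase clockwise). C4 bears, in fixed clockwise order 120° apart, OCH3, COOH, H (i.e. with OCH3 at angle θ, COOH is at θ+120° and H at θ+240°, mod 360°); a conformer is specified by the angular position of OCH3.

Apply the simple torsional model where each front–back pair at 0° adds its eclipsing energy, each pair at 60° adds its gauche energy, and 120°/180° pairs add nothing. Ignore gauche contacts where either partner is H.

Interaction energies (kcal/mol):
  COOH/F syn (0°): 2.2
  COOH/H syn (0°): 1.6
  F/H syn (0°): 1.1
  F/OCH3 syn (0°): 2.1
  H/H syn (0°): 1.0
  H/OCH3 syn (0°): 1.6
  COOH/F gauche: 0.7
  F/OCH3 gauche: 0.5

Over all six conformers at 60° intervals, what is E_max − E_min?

OCH3 at 0° (eclipsed): F–OCH3 eclipsed, H–COOH eclipsed, H–H eclipsed; 2.1 + 1.6 + 1.0 = 4.7 kcal/mol.
OCH3 at 60° (staggered): F–OCH3 gauche; 0.5 = 0.5 kcal/mol.
OCH3 at 120° (eclipsed): F–H eclipsed, H–OCH3 eclipsed, H–COOH eclipsed; 1.1 + 1.6 + 1.6 = 4.3 kcal/mol.
OCH3 at 180° (staggered): F–COOH gauche; 0.7 = 0.7 kcal/mol.
OCH3 at 240° (eclipsed): F–COOH eclipsed, H–H eclipsed, H–OCH3 eclipsed; 2.2 + 1.0 + 1.6 = 4.8 kcal/mol.
OCH3 at 300° (staggered): F–OCH3 gauche, F–COOH gauche; 0.5 + 0.7 = 1.2 kcal/mol.
Max at 240° (4.8 kcal/mol), min at 60° (0.5 kcal/mol); barrier = 4.3 kcal/mol.

4.3 kcal/mol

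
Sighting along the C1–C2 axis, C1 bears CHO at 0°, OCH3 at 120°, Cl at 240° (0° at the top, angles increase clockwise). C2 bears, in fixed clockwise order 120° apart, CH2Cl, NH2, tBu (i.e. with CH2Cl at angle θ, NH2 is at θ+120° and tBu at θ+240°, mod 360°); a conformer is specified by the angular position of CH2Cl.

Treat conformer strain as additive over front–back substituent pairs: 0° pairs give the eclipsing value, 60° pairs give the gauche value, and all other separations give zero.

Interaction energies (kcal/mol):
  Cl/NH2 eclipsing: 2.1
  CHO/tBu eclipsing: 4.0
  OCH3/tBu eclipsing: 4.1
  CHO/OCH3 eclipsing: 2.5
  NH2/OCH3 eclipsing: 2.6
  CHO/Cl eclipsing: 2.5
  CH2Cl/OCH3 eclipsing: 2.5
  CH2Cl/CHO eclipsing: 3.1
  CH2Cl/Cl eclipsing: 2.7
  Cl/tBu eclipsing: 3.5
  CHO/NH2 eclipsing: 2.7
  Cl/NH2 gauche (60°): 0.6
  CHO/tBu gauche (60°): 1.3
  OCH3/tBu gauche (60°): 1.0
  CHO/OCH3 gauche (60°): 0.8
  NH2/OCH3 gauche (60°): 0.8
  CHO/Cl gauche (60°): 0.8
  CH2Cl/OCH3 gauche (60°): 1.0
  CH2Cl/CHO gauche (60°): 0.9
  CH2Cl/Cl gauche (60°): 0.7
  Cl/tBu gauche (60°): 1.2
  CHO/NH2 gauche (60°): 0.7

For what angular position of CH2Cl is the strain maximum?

CH2Cl at 0° is eclipsed. CHO at 0° is eclipsed with CH2Cl at 0° (3.1); OCH3 at 120° is eclipsed with NH2 at 120° (2.6); Cl at 240° is eclipsed with tBu at 240° (3.5). Total 9.2 kcal/mol.
CH2Cl at 60° is staggered. CHO at 0° is gauche with CH2Cl at 60° (0.9); CHO at 0° is gauche with tBu at 300° (1.3); OCH3 at 120° is gauche with CH2Cl at 60° (1.0); OCH3 at 120° is gauche with NH2 at 180° (0.8); Cl at 240° is gauche with NH2 at 180° (0.6); Cl at 240° is gauche with tBu at 300° (1.2). Total 5.8 kcal/mol.
CH2Cl at 120° is eclipsed. CHO at 0° is eclipsed with tBu at 0° (4.0); OCH3 at 120° is eclipsed with CH2Cl at 120° (2.5); Cl at 240° is eclipsed with NH2 at 240° (2.1). Total 8.6 kcal/mol.
CH2Cl at 180° is staggered. CHO at 0° is gauche with NH2 at 300° (0.7); CHO at 0° is gauche with tBu at 60° (1.3); OCH3 at 120° is gauche with CH2Cl at 180° (1.0); OCH3 at 120° is gauche with tBu at 60° (1.0); Cl at 240° is gauche with CH2Cl at 180° (0.7); Cl at 240° is gauche with NH2 at 300° (0.6). Total 5.3 kcal/mol.
CH2Cl at 240° is eclipsed. CHO at 0° is eclipsed with NH2 at 0° (2.7); OCH3 at 120° is eclipsed with tBu at 120° (4.1); Cl at 240° is eclipsed with CH2Cl at 240° (2.7). Total 9.5 kcal/mol.
CH2Cl at 300° is staggered. CHO at 0° is gauche with CH2Cl at 300° (0.9); CHO at 0° is gauche with NH2 at 60° (0.7); OCH3 at 120° is gauche with NH2 at 60° (0.8); OCH3 at 120° is gauche with tBu at 180° (1.0); Cl at 240° is gauche with CH2Cl at 300° (0.7); Cl at 240° is gauche with tBu at 180° (1.2). Total 5.3 kcal/mol.
The maximum (9.5 kcal/mol) occurs with CH2Cl at 240°.

240°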